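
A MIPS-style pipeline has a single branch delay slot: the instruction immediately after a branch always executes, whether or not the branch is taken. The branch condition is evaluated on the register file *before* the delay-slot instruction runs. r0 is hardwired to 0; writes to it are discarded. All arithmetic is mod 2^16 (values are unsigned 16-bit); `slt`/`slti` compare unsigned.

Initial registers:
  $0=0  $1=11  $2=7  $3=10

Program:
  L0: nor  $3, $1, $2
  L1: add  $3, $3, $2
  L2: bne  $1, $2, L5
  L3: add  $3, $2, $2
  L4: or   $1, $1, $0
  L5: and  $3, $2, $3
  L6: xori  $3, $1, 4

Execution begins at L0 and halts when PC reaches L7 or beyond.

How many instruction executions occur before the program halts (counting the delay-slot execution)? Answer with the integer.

6

  step pc=0: nor  $3, $1, $2  regs=(0,11,7,65520)
  step pc=1: add  $3, $3, $2  regs=(0,11,7,65527)
  step pc=2: bne  $1, $2, L5  cond=T  regs=(0,11,7,65527)
  step pc=3: add  $3, $2, $2  regs=(0,11,7,14)
  step pc=5: and  $3, $2, $3  regs=(0,11,7,6)
  step pc=6: xori  $3, $1, 4  regs=(0,11,7,15)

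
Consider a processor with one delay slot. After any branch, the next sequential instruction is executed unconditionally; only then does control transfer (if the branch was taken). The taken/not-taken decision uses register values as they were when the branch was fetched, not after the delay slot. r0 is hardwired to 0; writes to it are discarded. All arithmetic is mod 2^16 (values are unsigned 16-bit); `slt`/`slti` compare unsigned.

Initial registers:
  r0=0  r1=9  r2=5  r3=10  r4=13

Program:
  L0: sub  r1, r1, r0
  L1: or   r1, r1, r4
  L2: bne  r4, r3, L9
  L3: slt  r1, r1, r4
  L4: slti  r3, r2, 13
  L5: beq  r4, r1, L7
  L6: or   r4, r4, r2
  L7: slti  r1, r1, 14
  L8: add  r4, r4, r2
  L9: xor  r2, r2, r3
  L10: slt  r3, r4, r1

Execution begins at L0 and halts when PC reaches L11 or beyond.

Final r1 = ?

#0 sub  r1, r1, r0 ; 0/9/5/10/13
#1 or   r1, r1, r4 ; 0/13/5/10/13
#2 bne  r4, r3, L9 ; 0/13/5/10/13 ; →target
#3 slt  r1, r1, r4 ; 0/0/5/10/13
#9 xor  r2, r2, r3 ; 0/0/15/10/13
#10 slt  r3, r4, r1 ; 0/0/15/0/13

0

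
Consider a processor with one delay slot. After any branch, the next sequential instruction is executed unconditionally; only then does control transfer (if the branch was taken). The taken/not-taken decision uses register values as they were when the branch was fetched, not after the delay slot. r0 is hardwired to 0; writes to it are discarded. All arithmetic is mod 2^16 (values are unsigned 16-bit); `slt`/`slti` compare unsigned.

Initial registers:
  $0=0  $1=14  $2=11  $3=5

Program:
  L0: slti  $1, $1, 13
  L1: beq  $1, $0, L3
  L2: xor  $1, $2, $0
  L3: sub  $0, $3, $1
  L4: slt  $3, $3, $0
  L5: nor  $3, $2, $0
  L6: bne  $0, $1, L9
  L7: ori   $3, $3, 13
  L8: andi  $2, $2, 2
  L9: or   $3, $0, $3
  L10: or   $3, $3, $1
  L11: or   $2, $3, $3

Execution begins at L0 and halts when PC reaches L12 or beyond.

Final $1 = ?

11

[0] slti  $1, $1, 13  →  {$0:0, $1:0, $2:11, $3:5}
[1] beq  $1, $0, L3  →  {$0:0, $1:0, $2:11, $3:5}  ⟨branch taken⟩
[2] xor  $1, $2, $0  →  {$0:0, $1:11, $2:11, $3:5}
[3] sub  $0, $3, $1  →  {$0:0, $1:11, $2:11, $3:5}
[4] slt  $3, $3, $0  →  {$0:0, $1:11, $2:11, $3:0}
[5] nor  $3, $2, $0  →  {$0:0, $1:11, $2:11, $3:65524}
[6] bne  $0, $1, L9  →  {$0:0, $1:11, $2:11, $3:65524}  ⟨branch taken⟩
[7] ori   $3, $3, 13  →  {$0:0, $1:11, $2:11, $3:65533}
[9] or   $3, $0, $3  →  {$0:0, $1:11, $2:11, $3:65533}
[10] or   $3, $3, $1  →  {$0:0, $1:11, $2:11, $3:65535}
[11] or   $2, $3, $3  →  {$0:0, $1:11, $2:65535, $3:65535}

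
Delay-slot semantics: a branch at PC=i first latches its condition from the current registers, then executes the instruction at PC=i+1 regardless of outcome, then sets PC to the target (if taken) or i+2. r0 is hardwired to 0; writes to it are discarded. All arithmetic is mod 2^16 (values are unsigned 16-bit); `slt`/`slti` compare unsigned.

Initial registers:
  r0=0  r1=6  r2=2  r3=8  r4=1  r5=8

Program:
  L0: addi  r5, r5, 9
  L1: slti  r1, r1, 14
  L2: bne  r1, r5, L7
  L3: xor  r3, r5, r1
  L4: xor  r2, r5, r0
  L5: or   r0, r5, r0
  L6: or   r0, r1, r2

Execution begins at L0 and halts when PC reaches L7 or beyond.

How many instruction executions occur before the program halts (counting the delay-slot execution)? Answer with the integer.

4

[0] addi  r5, r5, 9  →  {r0:0, r1:6, r2:2, r3:8, r4:1, r5:17}
[1] slti  r1, r1, 14  →  {r0:0, r1:1, r2:2, r3:8, r4:1, r5:17}
[2] bne  r1, r5, L7  →  {r0:0, r1:1, r2:2, r3:8, r4:1, r5:17}  ⟨branch taken⟩
[3] xor  r3, r5, r1  →  {r0:0, r1:1, r2:2, r3:16, r4:1, r5:17}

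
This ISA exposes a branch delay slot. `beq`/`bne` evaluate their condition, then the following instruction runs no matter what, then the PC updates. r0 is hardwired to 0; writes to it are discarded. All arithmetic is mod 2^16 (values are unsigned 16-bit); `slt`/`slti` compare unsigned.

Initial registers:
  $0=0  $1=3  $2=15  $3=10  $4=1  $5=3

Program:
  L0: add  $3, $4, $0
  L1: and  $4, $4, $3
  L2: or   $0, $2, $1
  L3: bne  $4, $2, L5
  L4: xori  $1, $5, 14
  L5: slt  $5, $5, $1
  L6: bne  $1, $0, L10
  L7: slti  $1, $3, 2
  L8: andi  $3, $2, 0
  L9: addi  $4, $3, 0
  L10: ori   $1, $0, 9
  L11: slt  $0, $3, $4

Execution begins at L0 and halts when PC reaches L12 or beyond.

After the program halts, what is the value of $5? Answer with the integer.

[0] add  $3, $4, $0  →  {$0:0, $1:3, $2:15, $3:1, $4:1, $5:3}
[1] and  $4, $4, $3  →  {$0:0, $1:3, $2:15, $3:1, $4:1, $5:3}
[2] or   $0, $2, $1  →  {$0:0, $1:3, $2:15, $3:1, $4:1, $5:3}
[3] bne  $4, $2, L5  →  {$0:0, $1:3, $2:15, $3:1, $4:1, $5:3}  ⟨branch taken⟩
[4] xori  $1, $5, 14  →  {$0:0, $1:13, $2:15, $3:1, $4:1, $5:3}
[5] slt  $5, $5, $1  →  {$0:0, $1:13, $2:15, $3:1, $4:1, $5:1}
[6] bne  $1, $0, L10  →  {$0:0, $1:13, $2:15, $3:1, $4:1, $5:1}  ⟨branch taken⟩
[7] slti  $1, $3, 2  →  {$0:0, $1:1, $2:15, $3:1, $4:1, $5:1}
[10] ori   $1, $0, 9  →  {$0:0, $1:9, $2:15, $3:1, $4:1, $5:1}
[11] slt  $0, $3, $4  →  {$0:0, $1:9, $2:15, $3:1, $4:1, $5:1}

1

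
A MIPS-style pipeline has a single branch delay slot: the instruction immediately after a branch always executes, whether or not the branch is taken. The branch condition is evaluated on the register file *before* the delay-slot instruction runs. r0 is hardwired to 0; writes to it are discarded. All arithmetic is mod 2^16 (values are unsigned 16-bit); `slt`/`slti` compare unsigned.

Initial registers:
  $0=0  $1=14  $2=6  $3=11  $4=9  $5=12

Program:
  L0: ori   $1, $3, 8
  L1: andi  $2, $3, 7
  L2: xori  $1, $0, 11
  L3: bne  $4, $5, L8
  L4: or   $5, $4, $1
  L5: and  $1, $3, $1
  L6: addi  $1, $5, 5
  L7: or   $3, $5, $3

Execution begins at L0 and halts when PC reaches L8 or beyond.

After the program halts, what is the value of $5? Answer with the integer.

11

  step pc=0: ori   $1, $3, 8  regs=(0,11,6,11,9,12)
  step pc=1: andi  $2, $3, 7  regs=(0,11,3,11,9,12)
  step pc=2: xori  $1, $0, 11  regs=(0,11,3,11,9,12)
  step pc=3: bne  $4, $5, L8  cond=T  regs=(0,11,3,11,9,12)
  step pc=4: or   $5, $4, $1  regs=(0,11,3,11,9,11)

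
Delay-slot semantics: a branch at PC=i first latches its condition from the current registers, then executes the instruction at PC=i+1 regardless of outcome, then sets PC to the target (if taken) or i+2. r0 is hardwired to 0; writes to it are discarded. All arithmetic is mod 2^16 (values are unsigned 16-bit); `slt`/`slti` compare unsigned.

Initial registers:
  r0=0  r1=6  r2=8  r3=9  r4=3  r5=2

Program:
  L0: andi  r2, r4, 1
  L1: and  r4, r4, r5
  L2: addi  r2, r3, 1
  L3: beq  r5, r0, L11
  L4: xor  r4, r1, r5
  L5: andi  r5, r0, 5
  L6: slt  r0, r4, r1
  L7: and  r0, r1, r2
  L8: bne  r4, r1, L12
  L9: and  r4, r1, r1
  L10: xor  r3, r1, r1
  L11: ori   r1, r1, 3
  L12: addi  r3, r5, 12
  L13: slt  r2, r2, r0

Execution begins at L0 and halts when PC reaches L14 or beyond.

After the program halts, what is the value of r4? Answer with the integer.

6

[0] andi  r2, r4, 1  →  {r0:0, r1:6, r2:1, r3:9, r4:3, r5:2}
[1] and  r4, r4, r5  →  {r0:0, r1:6, r2:1, r3:9, r4:2, r5:2}
[2] addi  r2, r3, 1  →  {r0:0, r1:6, r2:10, r3:9, r4:2, r5:2}
[3] beq  r5, r0, L11  →  {r0:0, r1:6, r2:10, r3:9, r4:2, r5:2}  ⟨branch fallthrough⟩
[4] xor  r4, r1, r5  →  {r0:0, r1:6, r2:10, r3:9, r4:4, r5:2}
[5] andi  r5, r0, 5  →  {r0:0, r1:6, r2:10, r3:9, r4:4, r5:0}
[6] slt  r0, r4, r1  →  {r0:0, r1:6, r2:10, r3:9, r4:4, r5:0}
[7] and  r0, r1, r2  →  {r0:0, r1:6, r2:10, r3:9, r4:4, r5:0}
[8] bne  r4, r1, L12  →  {r0:0, r1:6, r2:10, r3:9, r4:4, r5:0}  ⟨branch taken⟩
[9] and  r4, r1, r1  →  {r0:0, r1:6, r2:10, r3:9, r4:6, r5:0}
[12] addi  r3, r5, 12  →  {r0:0, r1:6, r2:10, r3:12, r4:6, r5:0}
[13] slt  r2, r2, r0  →  {r0:0, r1:6, r2:0, r3:12, r4:6, r5:0}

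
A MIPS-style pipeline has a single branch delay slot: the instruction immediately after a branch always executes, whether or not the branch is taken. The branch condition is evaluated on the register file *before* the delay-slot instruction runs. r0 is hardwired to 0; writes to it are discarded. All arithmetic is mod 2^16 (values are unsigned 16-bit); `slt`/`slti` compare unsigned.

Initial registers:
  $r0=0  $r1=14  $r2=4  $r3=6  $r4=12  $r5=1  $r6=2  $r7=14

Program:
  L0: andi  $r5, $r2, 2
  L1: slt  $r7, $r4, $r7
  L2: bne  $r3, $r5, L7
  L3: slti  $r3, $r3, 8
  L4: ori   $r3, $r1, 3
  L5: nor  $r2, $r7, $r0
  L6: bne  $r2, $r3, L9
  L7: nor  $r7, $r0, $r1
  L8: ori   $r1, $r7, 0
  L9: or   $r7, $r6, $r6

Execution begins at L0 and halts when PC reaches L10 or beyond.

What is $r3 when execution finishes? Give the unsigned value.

1

[0] andi  $r5, $r2, 2  →  {$r0:0, $r1:14, $r2:4, $r3:6, $r4:12, $r5:0, $r6:2, $r7:14}
[1] slt  $r7, $r4, $r7  →  {$r0:0, $r1:14, $r2:4, $r3:6, $r4:12, $r5:0, $r6:2, $r7:1}
[2] bne  $r3, $r5, L7  →  {$r0:0, $r1:14, $r2:4, $r3:6, $r4:12, $r5:0, $r6:2, $r7:1}  ⟨branch taken⟩
[3] slti  $r3, $r3, 8  →  {$r0:0, $r1:14, $r2:4, $r3:1, $r4:12, $r5:0, $r6:2, $r7:1}
[7] nor  $r7, $r0, $r1  →  {$r0:0, $r1:14, $r2:4, $r3:1, $r4:12, $r5:0, $r6:2, $r7:65521}
[8] ori   $r1, $r7, 0  →  {$r0:0, $r1:65521, $r2:4, $r3:1, $r4:12, $r5:0, $r6:2, $r7:65521}
[9] or   $r7, $r6, $r6  →  {$r0:0, $r1:65521, $r2:4, $r3:1, $r4:12, $r5:0, $r6:2, $r7:2}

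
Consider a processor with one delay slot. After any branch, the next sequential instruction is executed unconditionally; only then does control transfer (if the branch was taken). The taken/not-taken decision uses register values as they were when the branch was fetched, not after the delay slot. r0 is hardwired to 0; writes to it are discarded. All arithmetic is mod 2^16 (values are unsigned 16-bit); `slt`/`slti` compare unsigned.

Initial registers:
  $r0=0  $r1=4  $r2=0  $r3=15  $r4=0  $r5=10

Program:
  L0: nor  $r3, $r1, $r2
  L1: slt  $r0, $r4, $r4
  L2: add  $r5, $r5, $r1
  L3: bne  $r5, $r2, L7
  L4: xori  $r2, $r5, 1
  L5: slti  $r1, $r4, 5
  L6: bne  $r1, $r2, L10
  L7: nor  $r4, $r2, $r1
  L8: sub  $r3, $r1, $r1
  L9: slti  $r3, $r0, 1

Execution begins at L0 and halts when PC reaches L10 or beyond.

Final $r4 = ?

65520

PC=0  nor  $r3, $r1, $r2     | $r0=0 $r1=4 $r2=0 $r3=65531 $r4=0 $r5=10
PC=1  slt  $r0, $r4, $r4     | $r0=0 $r1=4 $r2=0 $r3=65531 $r4=0 $r5=10
PC=2  add  $r5, $r5, $r1     | $r0=0 $r1=4 $r2=0 $r3=65531 $r4=0 $r5=14
PC=3  bne  $r5, $r2, L7      | $r0=0 $r1=4 $r2=0 $r3=65531 $r4=0 $r5=14  [TAKEN]
PC=4  xori  $r2, $r5, 1      | $r0=0 $r1=4 $r2=15 $r3=65531 $r4=0 $r5=14
PC=7  nor  $r4, $r2, $r1     | $r0=0 $r1=4 $r2=15 $r3=65531 $r4=65520 $r5=14
PC=8  sub  $r3, $r1, $r1     | $r0=0 $r1=4 $r2=15 $r3=0 $r4=65520 $r5=14
PC=9  slti  $r3, $r0, 1      | $r0=0 $r1=4 $r2=15 $r3=1 $r4=65520 $r5=14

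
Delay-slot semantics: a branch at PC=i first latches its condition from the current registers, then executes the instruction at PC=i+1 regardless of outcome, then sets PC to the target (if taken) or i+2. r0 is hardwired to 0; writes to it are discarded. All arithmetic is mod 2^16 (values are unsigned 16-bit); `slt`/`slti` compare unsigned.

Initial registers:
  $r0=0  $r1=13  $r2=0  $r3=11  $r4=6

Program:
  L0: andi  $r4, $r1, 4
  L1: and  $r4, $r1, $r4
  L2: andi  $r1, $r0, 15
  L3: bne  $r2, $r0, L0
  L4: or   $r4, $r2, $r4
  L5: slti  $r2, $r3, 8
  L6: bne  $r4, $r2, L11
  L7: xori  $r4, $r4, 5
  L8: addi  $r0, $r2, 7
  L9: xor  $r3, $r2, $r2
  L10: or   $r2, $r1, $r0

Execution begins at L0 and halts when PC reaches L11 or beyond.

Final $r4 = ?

1

  step pc=0: andi  $r4, $r1, 4  regs=(0,13,0,11,4)
  step pc=1: and  $r4, $r1, $r4  regs=(0,13,0,11,4)
  step pc=2: andi  $r1, $r0, 15  regs=(0,0,0,11,4)
  step pc=3: bne  $r2, $r0, L0  cond=F  regs=(0,0,0,11,4)
  step pc=4: or   $r4, $r2, $r4  regs=(0,0,0,11,4)
  step pc=5: slti  $r2, $r3, 8  regs=(0,0,0,11,4)
  step pc=6: bne  $r4, $r2, L11  cond=T  regs=(0,0,0,11,4)
  step pc=7: xori  $r4, $r4, 5  regs=(0,0,0,11,1)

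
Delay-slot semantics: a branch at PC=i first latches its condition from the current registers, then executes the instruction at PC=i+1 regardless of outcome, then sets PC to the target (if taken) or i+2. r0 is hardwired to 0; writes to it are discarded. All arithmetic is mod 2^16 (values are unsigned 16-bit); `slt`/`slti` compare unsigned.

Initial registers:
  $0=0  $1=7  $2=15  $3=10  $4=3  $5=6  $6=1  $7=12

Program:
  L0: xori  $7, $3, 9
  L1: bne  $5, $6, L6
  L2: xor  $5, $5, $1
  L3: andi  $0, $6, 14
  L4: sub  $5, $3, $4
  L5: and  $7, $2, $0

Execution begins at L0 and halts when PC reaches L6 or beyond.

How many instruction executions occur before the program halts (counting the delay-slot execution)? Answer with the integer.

3

[0] xori  $7, $3, 9  →  {$0:0, $1:7, $2:15, $3:10, $4:3, $5:6, $6:1, $7:3}
[1] bne  $5, $6, L6  →  {$0:0, $1:7, $2:15, $3:10, $4:3, $5:6, $6:1, $7:3}  ⟨branch taken⟩
[2] xor  $5, $5, $1  →  {$0:0, $1:7, $2:15, $3:10, $4:3, $5:1, $6:1, $7:3}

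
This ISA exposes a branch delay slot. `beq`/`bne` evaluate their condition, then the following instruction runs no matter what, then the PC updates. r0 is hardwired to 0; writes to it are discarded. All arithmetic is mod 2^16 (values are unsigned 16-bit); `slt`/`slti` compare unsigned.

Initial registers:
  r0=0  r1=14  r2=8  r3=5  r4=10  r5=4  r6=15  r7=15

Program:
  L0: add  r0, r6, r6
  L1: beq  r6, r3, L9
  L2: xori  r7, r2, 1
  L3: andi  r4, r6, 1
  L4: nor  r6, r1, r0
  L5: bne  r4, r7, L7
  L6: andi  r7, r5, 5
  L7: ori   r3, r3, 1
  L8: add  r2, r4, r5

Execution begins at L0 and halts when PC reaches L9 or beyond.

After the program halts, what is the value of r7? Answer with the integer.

4

  step pc=0: add  r0, r6, r6  regs=(0,14,8,5,10,4,15,15)
  step pc=1: beq  r6, r3, L9  cond=F  regs=(0,14,8,5,10,4,15,15)
  step pc=2: xori  r7, r2, 1  regs=(0,14,8,5,10,4,15,9)
  step pc=3: andi  r4, r6, 1  regs=(0,14,8,5,1,4,15,9)
  step pc=4: nor  r6, r1, r0  regs=(0,14,8,5,1,4,65521,9)
  step pc=5: bne  r4, r7, L7  cond=T  regs=(0,14,8,5,1,4,65521,9)
  step pc=6: andi  r7, r5, 5  regs=(0,14,8,5,1,4,65521,4)
  step pc=7: ori   r3, r3, 1  regs=(0,14,8,5,1,4,65521,4)
  step pc=8: add  r2, r4, r5  regs=(0,14,5,5,1,4,65521,4)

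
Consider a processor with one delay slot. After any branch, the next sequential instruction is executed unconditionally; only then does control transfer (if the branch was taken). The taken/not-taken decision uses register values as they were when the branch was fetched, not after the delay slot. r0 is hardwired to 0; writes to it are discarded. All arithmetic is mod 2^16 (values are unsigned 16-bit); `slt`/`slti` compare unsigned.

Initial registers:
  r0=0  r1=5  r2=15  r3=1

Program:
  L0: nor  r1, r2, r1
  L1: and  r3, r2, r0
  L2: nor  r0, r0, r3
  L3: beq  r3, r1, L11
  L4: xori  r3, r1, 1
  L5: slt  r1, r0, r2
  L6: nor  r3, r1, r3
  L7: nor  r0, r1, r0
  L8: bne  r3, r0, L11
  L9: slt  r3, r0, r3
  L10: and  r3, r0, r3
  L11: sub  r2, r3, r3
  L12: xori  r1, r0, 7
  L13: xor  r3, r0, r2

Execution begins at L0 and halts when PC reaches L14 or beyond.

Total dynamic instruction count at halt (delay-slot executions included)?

  step pc=0: nor  r1, r2, r1  regs=(0,65520,15,1)
  step pc=1: and  r3, r2, r0  regs=(0,65520,15,0)
  step pc=2: nor  r0, r0, r3  regs=(0,65520,15,0)
  step pc=3: beq  r3, r1, L11  cond=F  regs=(0,65520,15,0)
  step pc=4: xori  r3, r1, 1  regs=(0,65520,15,65521)
  step pc=5: slt  r1, r0, r2  regs=(0,1,15,65521)
  step pc=6: nor  r3, r1, r3  regs=(0,1,15,14)
  step pc=7: nor  r0, r1, r0  regs=(0,1,15,14)
  step pc=8: bne  r3, r0, L11  cond=T  regs=(0,1,15,14)
  step pc=9: slt  r3, r0, r3  regs=(0,1,15,1)
  step pc=11: sub  r2, r3, r3  regs=(0,1,0,1)
  step pc=12: xori  r1, r0, 7  regs=(0,7,0,1)
  step pc=13: xor  r3, r0, r2  regs=(0,7,0,0)

13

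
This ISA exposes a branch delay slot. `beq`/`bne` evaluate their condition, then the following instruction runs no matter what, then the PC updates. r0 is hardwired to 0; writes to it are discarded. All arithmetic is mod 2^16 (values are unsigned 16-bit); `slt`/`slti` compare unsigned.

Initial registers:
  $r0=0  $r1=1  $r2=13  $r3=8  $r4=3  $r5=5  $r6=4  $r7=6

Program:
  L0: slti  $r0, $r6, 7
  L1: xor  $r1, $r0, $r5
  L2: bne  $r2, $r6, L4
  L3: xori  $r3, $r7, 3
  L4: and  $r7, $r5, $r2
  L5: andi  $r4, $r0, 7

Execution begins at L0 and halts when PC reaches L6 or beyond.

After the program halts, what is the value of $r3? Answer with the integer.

5

  step pc=0: slti  $r0, $r6, 7  regs=(0,1,13,8,3,5,4,6)
  step pc=1: xor  $r1, $r0, $r5  regs=(0,5,13,8,3,5,4,6)
  step pc=2: bne  $r2, $r6, L4  cond=T  regs=(0,5,13,8,3,5,4,6)
  step pc=3: xori  $r3, $r7, 3  regs=(0,5,13,5,3,5,4,6)
  step pc=4: and  $r7, $r5, $r2  regs=(0,5,13,5,3,5,4,5)
  step pc=5: andi  $r4, $r0, 7  regs=(0,5,13,5,0,5,4,5)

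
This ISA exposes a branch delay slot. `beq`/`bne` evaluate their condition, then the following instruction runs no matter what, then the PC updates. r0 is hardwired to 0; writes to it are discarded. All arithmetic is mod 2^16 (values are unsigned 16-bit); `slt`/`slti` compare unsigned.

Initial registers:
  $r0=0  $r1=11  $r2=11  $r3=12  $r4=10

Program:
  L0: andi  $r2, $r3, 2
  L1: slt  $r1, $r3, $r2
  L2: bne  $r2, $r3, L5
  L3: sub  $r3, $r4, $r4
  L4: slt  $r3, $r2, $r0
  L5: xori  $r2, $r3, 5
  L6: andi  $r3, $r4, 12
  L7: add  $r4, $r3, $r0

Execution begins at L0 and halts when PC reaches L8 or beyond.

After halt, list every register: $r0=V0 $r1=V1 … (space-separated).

[0] andi  $r2, $r3, 2  →  {$r0:0, $r1:11, $r2:0, $r3:12, $r4:10}
[1] slt  $r1, $r3, $r2  →  {$r0:0, $r1:0, $r2:0, $r3:12, $r4:10}
[2] bne  $r2, $r3, L5  →  {$r0:0, $r1:0, $r2:0, $r3:12, $r4:10}  ⟨branch taken⟩
[3] sub  $r3, $r4, $r4  →  {$r0:0, $r1:0, $r2:0, $r3:0, $r4:10}
[5] xori  $r2, $r3, 5  →  {$r0:0, $r1:0, $r2:5, $r3:0, $r4:10}
[6] andi  $r3, $r4, 12  →  {$r0:0, $r1:0, $r2:5, $r3:8, $r4:10}
[7] add  $r4, $r3, $r0  →  {$r0:0, $r1:0, $r2:5, $r3:8, $r4:8}

$r0=0 $r1=0 $r2=5 $r3=8 $r4=8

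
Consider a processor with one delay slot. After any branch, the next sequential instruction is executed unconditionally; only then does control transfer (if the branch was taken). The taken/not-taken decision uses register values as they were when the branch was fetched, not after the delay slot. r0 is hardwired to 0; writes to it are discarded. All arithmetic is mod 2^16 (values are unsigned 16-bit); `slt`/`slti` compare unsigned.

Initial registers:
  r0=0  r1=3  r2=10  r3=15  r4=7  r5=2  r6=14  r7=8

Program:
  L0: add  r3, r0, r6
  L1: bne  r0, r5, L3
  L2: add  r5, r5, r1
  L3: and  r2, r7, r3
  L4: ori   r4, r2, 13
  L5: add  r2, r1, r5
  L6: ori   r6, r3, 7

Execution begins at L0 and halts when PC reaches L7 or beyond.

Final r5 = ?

PC=0  add  r3, r0, r6        | r0=0 r1=3 r2=10 r3=14 r4=7 r5=2 r6=14 r7=8
PC=1  bne  r0, r5, L3        | r0=0 r1=3 r2=10 r3=14 r4=7 r5=2 r6=14 r7=8  [TAKEN]
PC=2  add  r5, r5, r1        | r0=0 r1=3 r2=10 r3=14 r4=7 r5=5 r6=14 r7=8
PC=3  and  r2, r7, r3        | r0=0 r1=3 r2=8 r3=14 r4=7 r5=5 r6=14 r7=8
PC=4  ori   r4, r2, 13       | r0=0 r1=3 r2=8 r3=14 r4=13 r5=5 r6=14 r7=8
PC=5  add  r2, r1, r5        | r0=0 r1=3 r2=8 r3=14 r4=13 r5=5 r6=14 r7=8
PC=6  ori   r6, r3, 7        | r0=0 r1=3 r2=8 r3=14 r4=13 r5=5 r6=15 r7=8

5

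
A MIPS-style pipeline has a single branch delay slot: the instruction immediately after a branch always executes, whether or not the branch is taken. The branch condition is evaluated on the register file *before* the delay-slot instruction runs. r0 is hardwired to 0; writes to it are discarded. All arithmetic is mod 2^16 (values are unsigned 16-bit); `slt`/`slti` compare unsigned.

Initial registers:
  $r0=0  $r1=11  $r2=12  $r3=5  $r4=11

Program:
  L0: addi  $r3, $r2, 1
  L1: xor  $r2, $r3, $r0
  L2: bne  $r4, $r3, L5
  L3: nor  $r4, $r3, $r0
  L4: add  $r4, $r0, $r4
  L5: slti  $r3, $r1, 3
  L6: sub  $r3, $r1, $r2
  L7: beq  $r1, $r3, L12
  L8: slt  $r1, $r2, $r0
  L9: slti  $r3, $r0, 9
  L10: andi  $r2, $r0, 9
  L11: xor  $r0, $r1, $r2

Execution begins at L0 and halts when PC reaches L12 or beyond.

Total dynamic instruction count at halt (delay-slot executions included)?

11

[0] addi  $r3, $r2, 1  →  {$r0:0, $r1:11, $r2:12, $r3:13, $r4:11}
[1] xor  $r2, $r3, $r0  →  {$r0:0, $r1:11, $r2:13, $r3:13, $r4:11}
[2] bne  $r4, $r3, L5  →  {$r0:0, $r1:11, $r2:13, $r3:13, $r4:11}  ⟨branch taken⟩
[3] nor  $r4, $r3, $r0  →  {$r0:0, $r1:11, $r2:13, $r3:13, $r4:65522}
[5] slti  $r3, $r1, 3  →  {$r0:0, $r1:11, $r2:13, $r3:0, $r4:65522}
[6] sub  $r3, $r1, $r2  →  {$r0:0, $r1:11, $r2:13, $r3:65534, $r4:65522}
[7] beq  $r1, $r3, L12  →  {$r0:0, $r1:11, $r2:13, $r3:65534, $r4:65522}  ⟨branch fallthrough⟩
[8] slt  $r1, $r2, $r0  →  {$r0:0, $r1:0, $r2:13, $r3:65534, $r4:65522}
[9] slti  $r3, $r0, 9  →  {$r0:0, $r1:0, $r2:13, $r3:1, $r4:65522}
[10] andi  $r2, $r0, 9  →  {$r0:0, $r1:0, $r2:0, $r3:1, $r4:65522}
[11] xor  $r0, $r1, $r2  →  {$r0:0, $r1:0, $r2:0, $r3:1, $r4:65522}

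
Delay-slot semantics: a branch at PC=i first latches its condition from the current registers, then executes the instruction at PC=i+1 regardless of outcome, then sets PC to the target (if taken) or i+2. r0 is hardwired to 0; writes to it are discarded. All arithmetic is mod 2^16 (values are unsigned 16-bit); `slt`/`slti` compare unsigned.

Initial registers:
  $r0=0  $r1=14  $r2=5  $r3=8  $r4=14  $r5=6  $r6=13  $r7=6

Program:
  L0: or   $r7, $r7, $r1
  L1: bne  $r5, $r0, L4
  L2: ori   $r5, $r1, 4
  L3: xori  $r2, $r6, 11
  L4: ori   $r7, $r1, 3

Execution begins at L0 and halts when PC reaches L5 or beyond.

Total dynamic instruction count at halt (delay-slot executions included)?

PC=0  or   $r7, $r7, $r1     | $r0=0 $r1=14 $r2=5 $r3=8 $r4=14 $r5=6 $r6=13 $r7=14
PC=1  bne  $r5, $r0, L4      | $r0=0 $r1=14 $r2=5 $r3=8 $r4=14 $r5=6 $r6=13 $r7=14  [TAKEN]
PC=2  ori   $r5, $r1, 4      | $r0=0 $r1=14 $r2=5 $r3=8 $r4=14 $r5=14 $r6=13 $r7=14
PC=4  ori   $r7, $r1, 3      | $r0=0 $r1=14 $r2=5 $r3=8 $r4=14 $r5=14 $r6=13 $r7=15

4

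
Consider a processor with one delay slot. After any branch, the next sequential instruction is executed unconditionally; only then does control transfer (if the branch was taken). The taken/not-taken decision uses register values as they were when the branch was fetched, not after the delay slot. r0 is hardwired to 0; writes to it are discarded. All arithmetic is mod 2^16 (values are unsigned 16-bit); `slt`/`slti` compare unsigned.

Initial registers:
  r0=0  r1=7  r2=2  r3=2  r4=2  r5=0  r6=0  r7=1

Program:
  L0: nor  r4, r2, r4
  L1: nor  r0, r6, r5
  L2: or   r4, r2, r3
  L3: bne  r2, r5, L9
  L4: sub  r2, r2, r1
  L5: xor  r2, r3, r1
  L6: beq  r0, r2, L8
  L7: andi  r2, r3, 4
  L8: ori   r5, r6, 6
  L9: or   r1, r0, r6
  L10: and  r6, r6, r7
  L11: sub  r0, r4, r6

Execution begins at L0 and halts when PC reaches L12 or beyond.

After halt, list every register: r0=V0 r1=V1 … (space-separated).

r0=0 r1=0 r2=65531 r3=2 r4=2 r5=0 r6=0 r7=1

#0 nor  r4, r2, r4 ; 0/7/2/2/65533/0/0/1
#1 nor  r0, r6, r5 ; 0/7/2/2/65533/0/0/1
#2 or   r4, r2, r3 ; 0/7/2/2/2/0/0/1
#3 bne  r2, r5, L9 ; 0/7/2/2/2/0/0/1 ; →target
#4 sub  r2, r2, r1 ; 0/7/65531/2/2/0/0/1
#9 or   r1, r0, r6 ; 0/0/65531/2/2/0/0/1
#10 and  r6, r6, r7 ; 0/0/65531/2/2/0/0/1
#11 sub  r0, r4, r6 ; 0/0/65531/2/2/0/0/1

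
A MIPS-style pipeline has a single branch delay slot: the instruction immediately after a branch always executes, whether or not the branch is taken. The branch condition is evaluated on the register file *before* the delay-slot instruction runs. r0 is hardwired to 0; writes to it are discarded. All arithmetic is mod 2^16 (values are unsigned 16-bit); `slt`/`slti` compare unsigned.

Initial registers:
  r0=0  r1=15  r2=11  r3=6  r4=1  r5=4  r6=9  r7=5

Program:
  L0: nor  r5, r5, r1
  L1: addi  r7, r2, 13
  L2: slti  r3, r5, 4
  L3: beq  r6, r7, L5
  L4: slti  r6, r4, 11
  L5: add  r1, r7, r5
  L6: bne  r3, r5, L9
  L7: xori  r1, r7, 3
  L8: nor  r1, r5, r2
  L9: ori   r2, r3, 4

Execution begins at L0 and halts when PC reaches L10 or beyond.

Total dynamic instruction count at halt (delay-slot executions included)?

#0 nor  r5, r5, r1 ; 0/15/11/6/1/65520/9/5
#1 addi  r7, r2, 13 ; 0/15/11/6/1/65520/9/24
#2 slti  r3, r5, 4 ; 0/15/11/0/1/65520/9/24
#3 beq  r6, r7, L5 ; 0/15/11/0/1/65520/9/24 ; →fallthru
#4 slti  r6, r4, 11 ; 0/15/11/0/1/65520/1/24
#5 add  r1, r7, r5 ; 0/8/11/0/1/65520/1/24
#6 bne  r3, r5, L9 ; 0/8/11/0/1/65520/1/24 ; →target
#7 xori  r1, r7, 3 ; 0/27/11/0/1/65520/1/24
#9 ori   r2, r3, 4 ; 0/27/4/0/1/65520/1/24

9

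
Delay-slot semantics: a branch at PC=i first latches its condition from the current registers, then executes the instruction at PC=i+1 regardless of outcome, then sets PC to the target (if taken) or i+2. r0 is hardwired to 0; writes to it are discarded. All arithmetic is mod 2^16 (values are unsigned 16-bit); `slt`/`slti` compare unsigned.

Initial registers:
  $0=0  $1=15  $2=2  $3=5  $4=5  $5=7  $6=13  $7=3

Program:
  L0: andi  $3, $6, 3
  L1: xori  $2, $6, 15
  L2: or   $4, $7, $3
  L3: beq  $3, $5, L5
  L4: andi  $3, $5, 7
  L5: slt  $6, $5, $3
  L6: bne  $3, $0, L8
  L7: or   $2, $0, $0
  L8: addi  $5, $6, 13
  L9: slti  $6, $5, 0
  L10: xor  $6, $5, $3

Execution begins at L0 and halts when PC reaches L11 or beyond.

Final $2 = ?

0

  step pc=0: andi  $3, $6, 3  regs=(0,15,2,1,5,7,13,3)
  step pc=1: xori  $2, $6, 15  regs=(0,15,2,1,5,7,13,3)
  step pc=2: or   $4, $7, $3  regs=(0,15,2,1,3,7,13,3)
  step pc=3: beq  $3, $5, L5  cond=F  regs=(0,15,2,1,3,7,13,3)
  step pc=4: andi  $3, $5, 7  regs=(0,15,2,7,3,7,13,3)
  step pc=5: slt  $6, $5, $3  regs=(0,15,2,7,3,7,0,3)
  step pc=6: bne  $3, $0, L8  cond=T  regs=(0,15,2,7,3,7,0,3)
  step pc=7: or   $2, $0, $0  regs=(0,15,0,7,3,7,0,3)
  step pc=8: addi  $5, $6, 13  regs=(0,15,0,7,3,13,0,3)
  step pc=9: slti  $6, $5, 0  regs=(0,15,0,7,3,13,0,3)
  step pc=10: xor  $6, $5, $3  regs=(0,15,0,7,3,13,10,3)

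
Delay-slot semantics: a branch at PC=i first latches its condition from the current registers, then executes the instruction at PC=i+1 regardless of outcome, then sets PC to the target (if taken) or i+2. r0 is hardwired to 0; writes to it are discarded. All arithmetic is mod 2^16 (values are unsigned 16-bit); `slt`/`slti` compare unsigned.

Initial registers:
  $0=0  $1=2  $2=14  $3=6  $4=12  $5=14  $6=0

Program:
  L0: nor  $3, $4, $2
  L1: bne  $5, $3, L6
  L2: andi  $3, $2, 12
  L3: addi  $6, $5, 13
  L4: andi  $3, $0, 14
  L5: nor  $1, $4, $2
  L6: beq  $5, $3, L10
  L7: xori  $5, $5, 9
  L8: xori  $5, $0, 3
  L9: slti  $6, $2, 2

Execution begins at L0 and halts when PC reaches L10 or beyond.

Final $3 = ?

#0 nor  $3, $4, $2 ; 0/2/14/65521/12/14/0
#1 bne  $5, $3, L6 ; 0/2/14/65521/12/14/0 ; →target
#2 andi  $3, $2, 12 ; 0/2/14/12/12/14/0
#6 beq  $5, $3, L10 ; 0/2/14/12/12/14/0 ; →fallthru
#7 xori  $5, $5, 9 ; 0/2/14/12/12/7/0
#8 xori  $5, $0, 3 ; 0/2/14/12/12/3/0
#9 slti  $6, $2, 2 ; 0/2/14/12/12/3/0

12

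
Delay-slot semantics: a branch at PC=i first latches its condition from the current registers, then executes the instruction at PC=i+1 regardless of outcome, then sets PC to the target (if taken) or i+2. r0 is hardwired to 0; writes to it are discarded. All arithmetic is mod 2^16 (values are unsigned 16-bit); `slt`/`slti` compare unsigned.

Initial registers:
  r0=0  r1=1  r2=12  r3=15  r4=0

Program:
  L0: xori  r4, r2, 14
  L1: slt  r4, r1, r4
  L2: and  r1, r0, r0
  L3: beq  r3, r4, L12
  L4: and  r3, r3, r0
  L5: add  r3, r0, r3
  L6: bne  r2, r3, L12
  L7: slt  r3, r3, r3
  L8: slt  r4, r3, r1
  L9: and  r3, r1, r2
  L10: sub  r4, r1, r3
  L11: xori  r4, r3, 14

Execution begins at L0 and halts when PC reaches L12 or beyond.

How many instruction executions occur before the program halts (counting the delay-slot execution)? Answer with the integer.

8

[0] xori  r4, r2, 14  →  {r0:0, r1:1, r2:12, r3:15, r4:2}
[1] slt  r4, r1, r4  →  {r0:0, r1:1, r2:12, r3:15, r4:1}
[2] and  r1, r0, r0  →  {r0:0, r1:0, r2:12, r3:15, r4:1}
[3] beq  r3, r4, L12  →  {r0:0, r1:0, r2:12, r3:15, r4:1}  ⟨branch fallthrough⟩
[4] and  r3, r3, r0  →  {r0:0, r1:0, r2:12, r3:0, r4:1}
[5] add  r3, r0, r3  →  {r0:0, r1:0, r2:12, r3:0, r4:1}
[6] bne  r2, r3, L12  →  {r0:0, r1:0, r2:12, r3:0, r4:1}  ⟨branch taken⟩
[7] slt  r3, r3, r3  →  {r0:0, r1:0, r2:12, r3:0, r4:1}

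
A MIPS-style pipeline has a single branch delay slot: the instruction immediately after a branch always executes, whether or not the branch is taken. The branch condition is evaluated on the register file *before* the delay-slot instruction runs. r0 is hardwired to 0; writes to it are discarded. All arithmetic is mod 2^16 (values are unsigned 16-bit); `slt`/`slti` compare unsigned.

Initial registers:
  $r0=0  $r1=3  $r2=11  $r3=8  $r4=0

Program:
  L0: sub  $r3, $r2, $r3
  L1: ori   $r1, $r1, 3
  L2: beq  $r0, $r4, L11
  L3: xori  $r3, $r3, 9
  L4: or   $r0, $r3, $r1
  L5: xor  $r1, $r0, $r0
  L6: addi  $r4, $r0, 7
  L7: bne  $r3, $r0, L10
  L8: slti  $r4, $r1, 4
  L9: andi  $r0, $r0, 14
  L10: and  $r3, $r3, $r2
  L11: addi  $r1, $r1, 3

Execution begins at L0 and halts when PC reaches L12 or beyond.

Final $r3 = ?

10

[0] sub  $r3, $r2, $r3  →  {$r0:0, $r1:3, $r2:11, $r3:3, $r4:0}
[1] ori   $r1, $r1, 3  →  {$r0:0, $r1:3, $r2:11, $r3:3, $r4:0}
[2] beq  $r0, $r4, L11  →  {$r0:0, $r1:3, $r2:11, $r3:3, $r4:0}  ⟨branch taken⟩
[3] xori  $r3, $r3, 9  →  {$r0:0, $r1:3, $r2:11, $r3:10, $r4:0}
[11] addi  $r1, $r1, 3  →  {$r0:0, $r1:6, $r2:11, $r3:10, $r4:0}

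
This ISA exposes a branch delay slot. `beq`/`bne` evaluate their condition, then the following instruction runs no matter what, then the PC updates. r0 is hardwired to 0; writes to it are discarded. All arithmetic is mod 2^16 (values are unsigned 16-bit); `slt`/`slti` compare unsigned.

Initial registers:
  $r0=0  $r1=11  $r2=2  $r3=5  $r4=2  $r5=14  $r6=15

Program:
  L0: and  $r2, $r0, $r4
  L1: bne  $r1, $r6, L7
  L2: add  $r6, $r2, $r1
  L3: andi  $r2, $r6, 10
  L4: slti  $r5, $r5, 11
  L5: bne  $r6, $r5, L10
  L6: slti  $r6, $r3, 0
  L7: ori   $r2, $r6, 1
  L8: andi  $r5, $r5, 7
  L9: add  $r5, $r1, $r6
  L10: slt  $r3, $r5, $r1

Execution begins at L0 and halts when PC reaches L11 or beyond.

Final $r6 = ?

PC=0  and  $r2, $r0, $r4     | $r0=0 $r1=11 $r2=0 $r3=5 $r4=2 $r5=14 $r6=15
PC=1  bne  $r1, $r6, L7      | $r0=0 $r1=11 $r2=0 $r3=5 $r4=2 $r5=14 $r6=15  [TAKEN]
PC=2  add  $r6, $r2, $r1     | $r0=0 $r1=11 $r2=0 $r3=5 $r4=2 $r5=14 $r6=11
PC=7  ori   $r2, $r6, 1      | $r0=0 $r1=11 $r2=11 $r3=5 $r4=2 $r5=14 $r6=11
PC=8  andi  $r5, $r5, 7      | $r0=0 $r1=11 $r2=11 $r3=5 $r4=2 $r5=6 $r6=11
PC=9  add  $r5, $r1, $r6     | $r0=0 $r1=11 $r2=11 $r3=5 $r4=2 $r5=22 $r6=11
PC=10 slt  $r3, $r5, $r1     | $r0=0 $r1=11 $r2=11 $r3=0 $r4=2 $r5=22 $r6=11

11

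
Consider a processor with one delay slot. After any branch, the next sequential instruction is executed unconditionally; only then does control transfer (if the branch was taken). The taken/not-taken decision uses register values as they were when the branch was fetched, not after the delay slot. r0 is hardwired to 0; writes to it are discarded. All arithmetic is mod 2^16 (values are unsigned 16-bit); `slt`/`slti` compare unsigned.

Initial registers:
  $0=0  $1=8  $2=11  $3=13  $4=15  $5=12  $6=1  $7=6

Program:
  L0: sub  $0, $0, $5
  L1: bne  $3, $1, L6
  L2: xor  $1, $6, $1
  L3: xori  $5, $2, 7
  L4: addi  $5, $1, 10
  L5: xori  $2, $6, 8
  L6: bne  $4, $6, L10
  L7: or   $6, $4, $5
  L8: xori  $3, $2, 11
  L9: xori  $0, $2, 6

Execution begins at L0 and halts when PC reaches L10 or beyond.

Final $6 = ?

15

PC=0  sub  $0, $0, $5        | $0=0 $1=8 $2=11 $3=13 $4=15 $5=12 $6=1 $7=6
PC=1  bne  $3, $1, L6        | $0=0 $1=8 $2=11 $3=13 $4=15 $5=12 $6=1 $7=6  [TAKEN]
PC=2  xor  $1, $6, $1        | $0=0 $1=9 $2=11 $3=13 $4=15 $5=12 $6=1 $7=6
PC=6  bne  $4, $6, L10       | $0=0 $1=9 $2=11 $3=13 $4=15 $5=12 $6=1 $7=6  [TAKEN]
PC=7  or   $6, $4, $5        | $0=0 $1=9 $2=11 $3=13 $4=15 $5=12 $6=15 $7=6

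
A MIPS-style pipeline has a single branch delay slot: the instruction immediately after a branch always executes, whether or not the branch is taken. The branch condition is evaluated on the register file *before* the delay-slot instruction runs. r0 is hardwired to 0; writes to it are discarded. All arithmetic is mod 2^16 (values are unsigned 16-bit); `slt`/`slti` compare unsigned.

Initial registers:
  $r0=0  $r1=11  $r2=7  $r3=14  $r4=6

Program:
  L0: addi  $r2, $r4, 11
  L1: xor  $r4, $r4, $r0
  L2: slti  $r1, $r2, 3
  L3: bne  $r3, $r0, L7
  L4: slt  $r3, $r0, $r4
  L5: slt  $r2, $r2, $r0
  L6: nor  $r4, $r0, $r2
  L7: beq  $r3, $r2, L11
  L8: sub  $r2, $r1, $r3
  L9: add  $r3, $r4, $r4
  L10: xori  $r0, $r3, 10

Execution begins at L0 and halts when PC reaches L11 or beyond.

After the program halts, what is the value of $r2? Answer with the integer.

#0 addi  $r2, $r4, 11 ; 0/11/17/14/6
#1 xor  $r4, $r4, $r0 ; 0/11/17/14/6
#2 slti  $r1, $r2, 3 ; 0/0/17/14/6
#3 bne  $r3, $r0, L7 ; 0/0/17/14/6 ; →target
#4 slt  $r3, $r0, $r4 ; 0/0/17/1/6
#7 beq  $r3, $r2, L11 ; 0/0/17/1/6 ; →fallthru
#8 sub  $r2, $r1, $r3 ; 0/0/65535/1/6
#9 add  $r3, $r4, $r4 ; 0/0/65535/12/6
#10 xori  $r0, $r3, 10 ; 0/0/65535/12/6

65535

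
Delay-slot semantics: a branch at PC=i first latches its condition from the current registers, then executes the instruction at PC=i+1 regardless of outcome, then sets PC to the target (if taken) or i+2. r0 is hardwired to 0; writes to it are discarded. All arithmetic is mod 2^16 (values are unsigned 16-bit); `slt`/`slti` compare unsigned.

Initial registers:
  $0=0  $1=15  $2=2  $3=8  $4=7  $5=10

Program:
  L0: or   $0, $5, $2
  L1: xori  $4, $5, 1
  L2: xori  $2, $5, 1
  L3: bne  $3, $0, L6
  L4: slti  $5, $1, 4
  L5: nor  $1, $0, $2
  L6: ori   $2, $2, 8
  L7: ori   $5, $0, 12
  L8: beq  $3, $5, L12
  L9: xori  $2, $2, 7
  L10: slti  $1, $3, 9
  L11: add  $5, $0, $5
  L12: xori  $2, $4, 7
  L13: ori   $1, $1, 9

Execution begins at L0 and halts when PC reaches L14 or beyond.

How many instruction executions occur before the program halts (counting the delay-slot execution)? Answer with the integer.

PC=0  or   $0, $5, $2        | $0=0 $1=15 $2=2 $3=8 $4=7 $5=10
PC=1  xori  $4, $5, 1        | $0=0 $1=15 $2=2 $3=8 $4=11 $5=10
PC=2  xori  $2, $5, 1        | $0=0 $1=15 $2=11 $3=8 $4=11 $5=10
PC=3  bne  $3, $0, L6        | $0=0 $1=15 $2=11 $3=8 $4=11 $5=10  [TAKEN]
PC=4  slti  $5, $1, 4        | $0=0 $1=15 $2=11 $3=8 $4=11 $5=0
PC=6  ori   $2, $2, 8        | $0=0 $1=15 $2=11 $3=8 $4=11 $5=0
PC=7  ori   $5, $0, 12       | $0=0 $1=15 $2=11 $3=8 $4=11 $5=12
PC=8  beq  $3, $5, L12       | $0=0 $1=15 $2=11 $3=8 $4=11 $5=12  [not taken]
PC=9  xori  $2, $2, 7        | $0=0 $1=15 $2=12 $3=8 $4=11 $5=12
PC=10 slti  $1, $3, 9        | $0=0 $1=1 $2=12 $3=8 $4=11 $5=12
PC=11 add  $5, $0, $5        | $0=0 $1=1 $2=12 $3=8 $4=11 $5=12
PC=12 xori  $2, $4, 7        | $0=0 $1=1 $2=12 $3=8 $4=11 $5=12
PC=13 ori   $1, $1, 9        | $0=0 $1=9 $2=12 $3=8 $4=11 $5=12

13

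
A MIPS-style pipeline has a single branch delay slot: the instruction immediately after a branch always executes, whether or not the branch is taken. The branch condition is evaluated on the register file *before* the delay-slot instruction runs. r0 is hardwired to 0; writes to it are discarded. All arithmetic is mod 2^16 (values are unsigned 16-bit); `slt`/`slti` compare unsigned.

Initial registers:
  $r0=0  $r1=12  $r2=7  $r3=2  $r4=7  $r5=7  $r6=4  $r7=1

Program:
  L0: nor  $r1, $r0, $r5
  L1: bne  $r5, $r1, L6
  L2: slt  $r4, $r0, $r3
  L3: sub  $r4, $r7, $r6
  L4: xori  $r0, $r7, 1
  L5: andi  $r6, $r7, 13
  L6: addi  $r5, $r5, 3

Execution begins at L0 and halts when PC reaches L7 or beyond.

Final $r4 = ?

PC=0  nor  $r1, $r0, $r5     | $r0=0 $r1=65528 $r2=7 $r3=2 $r4=7 $r5=7 $r6=4 $r7=1
PC=1  bne  $r5, $r1, L6      | $r0=0 $r1=65528 $r2=7 $r3=2 $r4=7 $r5=7 $r6=4 $r7=1  [TAKEN]
PC=2  slt  $r4, $r0, $r3     | $r0=0 $r1=65528 $r2=7 $r3=2 $r4=1 $r5=7 $r6=4 $r7=1
PC=6  addi  $r5, $r5, 3      | $r0=0 $r1=65528 $r2=7 $r3=2 $r4=1 $r5=10 $r6=4 $r7=1

1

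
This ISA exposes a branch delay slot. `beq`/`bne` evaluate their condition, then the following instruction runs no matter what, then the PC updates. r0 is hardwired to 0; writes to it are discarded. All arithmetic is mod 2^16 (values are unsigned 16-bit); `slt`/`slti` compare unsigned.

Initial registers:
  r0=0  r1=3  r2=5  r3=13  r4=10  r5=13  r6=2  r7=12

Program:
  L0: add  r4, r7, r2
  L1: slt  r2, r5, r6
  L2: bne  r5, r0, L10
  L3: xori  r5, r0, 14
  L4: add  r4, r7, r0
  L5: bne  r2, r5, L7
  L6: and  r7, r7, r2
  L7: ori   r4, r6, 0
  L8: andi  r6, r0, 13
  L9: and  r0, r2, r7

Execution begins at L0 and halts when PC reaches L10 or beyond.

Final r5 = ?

[0] add  r4, r7, r2  →  {r0:0, r1:3, r2:5, r3:13, r4:17, r5:13, r6:2, r7:12}
[1] slt  r2, r5, r6  →  {r0:0, r1:3, r2:0, r3:13, r4:17, r5:13, r6:2, r7:12}
[2] bne  r5, r0, L10  →  {r0:0, r1:3, r2:0, r3:13, r4:17, r5:13, r6:2, r7:12}  ⟨branch taken⟩
[3] xori  r5, r0, 14  →  {r0:0, r1:3, r2:0, r3:13, r4:17, r5:14, r6:2, r7:12}

14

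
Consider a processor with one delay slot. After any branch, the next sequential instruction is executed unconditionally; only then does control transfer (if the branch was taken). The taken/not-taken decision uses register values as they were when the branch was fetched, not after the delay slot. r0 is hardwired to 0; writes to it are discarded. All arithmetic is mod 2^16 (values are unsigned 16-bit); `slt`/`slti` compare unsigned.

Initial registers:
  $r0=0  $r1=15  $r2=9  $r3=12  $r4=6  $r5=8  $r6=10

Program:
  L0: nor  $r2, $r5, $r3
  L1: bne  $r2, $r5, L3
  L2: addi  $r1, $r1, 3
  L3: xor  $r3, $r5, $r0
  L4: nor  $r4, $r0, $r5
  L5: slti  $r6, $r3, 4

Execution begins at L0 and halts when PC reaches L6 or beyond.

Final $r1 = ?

18

#0 nor  $r2, $r5, $r3 ; 0/15/65523/12/6/8/10
#1 bne  $r2, $r5, L3 ; 0/15/65523/12/6/8/10 ; →target
#2 addi  $r1, $r1, 3 ; 0/18/65523/12/6/8/10
#3 xor  $r3, $r5, $r0 ; 0/18/65523/8/6/8/10
#4 nor  $r4, $r0, $r5 ; 0/18/65523/8/65527/8/10
#5 slti  $r6, $r3, 4 ; 0/18/65523/8/65527/8/0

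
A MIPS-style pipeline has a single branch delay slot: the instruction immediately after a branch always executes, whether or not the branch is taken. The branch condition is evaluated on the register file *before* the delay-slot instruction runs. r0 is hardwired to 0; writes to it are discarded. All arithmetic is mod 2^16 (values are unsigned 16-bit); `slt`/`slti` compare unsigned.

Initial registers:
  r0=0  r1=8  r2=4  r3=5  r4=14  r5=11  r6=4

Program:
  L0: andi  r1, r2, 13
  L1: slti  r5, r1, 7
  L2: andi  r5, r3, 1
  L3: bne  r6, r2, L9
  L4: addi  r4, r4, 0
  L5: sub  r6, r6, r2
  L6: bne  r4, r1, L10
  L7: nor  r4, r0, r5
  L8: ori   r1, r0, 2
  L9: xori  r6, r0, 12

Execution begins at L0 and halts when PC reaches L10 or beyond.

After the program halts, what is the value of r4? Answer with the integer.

PC=0  andi  r1, r2, 13       | r0=0 r1=4 r2=4 r3=5 r4=14 r5=11 r6=4
PC=1  slti  r5, r1, 7        | r0=0 r1=4 r2=4 r3=5 r4=14 r5=1 r6=4
PC=2  andi  r5, r3, 1        | r0=0 r1=4 r2=4 r3=5 r4=14 r5=1 r6=4
PC=3  bne  r6, r2, L9        | r0=0 r1=4 r2=4 r3=5 r4=14 r5=1 r6=4  [not taken]
PC=4  addi  r4, r4, 0        | r0=0 r1=4 r2=4 r3=5 r4=14 r5=1 r6=4
PC=5  sub  r6, r6, r2        | r0=0 r1=4 r2=4 r3=5 r4=14 r5=1 r6=0
PC=6  bne  r4, r1, L10       | r0=0 r1=4 r2=4 r3=5 r4=14 r5=1 r6=0  [TAKEN]
PC=7  nor  r4, r0, r5        | r0=0 r1=4 r2=4 r3=5 r4=65534 r5=1 r6=0

65534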